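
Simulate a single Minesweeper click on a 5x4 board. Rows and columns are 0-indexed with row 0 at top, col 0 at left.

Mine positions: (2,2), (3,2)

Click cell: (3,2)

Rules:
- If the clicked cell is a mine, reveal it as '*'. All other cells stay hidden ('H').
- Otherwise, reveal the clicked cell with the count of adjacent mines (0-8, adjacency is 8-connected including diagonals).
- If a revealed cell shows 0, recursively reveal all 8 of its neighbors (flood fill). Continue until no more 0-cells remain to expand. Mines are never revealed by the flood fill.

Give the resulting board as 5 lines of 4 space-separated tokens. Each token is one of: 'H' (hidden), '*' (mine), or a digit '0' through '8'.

H H H H
H H H H
H H H H
H H * H
H H H H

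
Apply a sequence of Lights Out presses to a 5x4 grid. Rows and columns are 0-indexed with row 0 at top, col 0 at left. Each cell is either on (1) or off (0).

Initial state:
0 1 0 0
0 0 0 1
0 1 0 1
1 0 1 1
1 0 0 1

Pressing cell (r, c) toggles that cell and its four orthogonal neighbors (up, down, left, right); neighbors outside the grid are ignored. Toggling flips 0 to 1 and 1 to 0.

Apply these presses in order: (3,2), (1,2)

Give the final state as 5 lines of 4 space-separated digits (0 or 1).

Answer: 0 1 1 0
0 1 1 0
0 1 0 1
1 1 0 0
1 0 1 1

Derivation:
After press 1 at (3,2):
0 1 0 0
0 0 0 1
0 1 1 1
1 1 0 0
1 0 1 1

After press 2 at (1,2):
0 1 1 0
0 1 1 0
0 1 0 1
1 1 0 0
1 0 1 1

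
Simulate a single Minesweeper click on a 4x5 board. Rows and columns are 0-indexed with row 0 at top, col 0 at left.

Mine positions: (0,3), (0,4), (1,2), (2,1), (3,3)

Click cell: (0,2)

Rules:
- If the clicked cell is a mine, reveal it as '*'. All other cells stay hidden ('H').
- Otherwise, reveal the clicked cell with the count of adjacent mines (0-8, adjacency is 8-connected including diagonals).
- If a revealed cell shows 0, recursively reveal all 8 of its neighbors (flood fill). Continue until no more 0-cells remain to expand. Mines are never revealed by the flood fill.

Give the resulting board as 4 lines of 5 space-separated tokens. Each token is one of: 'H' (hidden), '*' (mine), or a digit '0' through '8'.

H H 2 H H
H H H H H
H H H H H
H H H H H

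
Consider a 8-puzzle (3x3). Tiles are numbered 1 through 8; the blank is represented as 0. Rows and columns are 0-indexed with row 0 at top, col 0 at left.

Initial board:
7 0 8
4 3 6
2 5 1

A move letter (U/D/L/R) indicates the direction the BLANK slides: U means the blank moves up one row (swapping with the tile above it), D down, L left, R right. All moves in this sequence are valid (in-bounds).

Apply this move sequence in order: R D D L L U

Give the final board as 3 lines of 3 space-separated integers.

Answer: 7 8 6
0 3 1
4 2 5

Derivation:
After move 1 (R):
7 8 0
4 3 6
2 5 1

After move 2 (D):
7 8 6
4 3 0
2 5 1

After move 3 (D):
7 8 6
4 3 1
2 5 0

After move 4 (L):
7 8 6
4 3 1
2 0 5

After move 5 (L):
7 8 6
4 3 1
0 2 5

After move 6 (U):
7 8 6
0 3 1
4 2 5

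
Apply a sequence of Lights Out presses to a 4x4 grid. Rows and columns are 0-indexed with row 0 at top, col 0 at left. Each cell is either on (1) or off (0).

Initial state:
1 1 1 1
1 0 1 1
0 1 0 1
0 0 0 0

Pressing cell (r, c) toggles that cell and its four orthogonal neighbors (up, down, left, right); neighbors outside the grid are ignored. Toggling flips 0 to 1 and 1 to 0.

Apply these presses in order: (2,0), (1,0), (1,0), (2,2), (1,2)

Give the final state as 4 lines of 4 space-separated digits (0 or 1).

Answer: 1 1 0 1
0 1 1 0
1 1 0 0
1 0 1 0

Derivation:
After press 1 at (2,0):
1 1 1 1
0 0 1 1
1 0 0 1
1 0 0 0

After press 2 at (1,0):
0 1 1 1
1 1 1 1
0 0 0 1
1 0 0 0

After press 3 at (1,0):
1 1 1 1
0 0 1 1
1 0 0 1
1 0 0 0

After press 4 at (2,2):
1 1 1 1
0 0 0 1
1 1 1 0
1 0 1 0

After press 5 at (1,2):
1 1 0 1
0 1 1 0
1 1 0 0
1 0 1 0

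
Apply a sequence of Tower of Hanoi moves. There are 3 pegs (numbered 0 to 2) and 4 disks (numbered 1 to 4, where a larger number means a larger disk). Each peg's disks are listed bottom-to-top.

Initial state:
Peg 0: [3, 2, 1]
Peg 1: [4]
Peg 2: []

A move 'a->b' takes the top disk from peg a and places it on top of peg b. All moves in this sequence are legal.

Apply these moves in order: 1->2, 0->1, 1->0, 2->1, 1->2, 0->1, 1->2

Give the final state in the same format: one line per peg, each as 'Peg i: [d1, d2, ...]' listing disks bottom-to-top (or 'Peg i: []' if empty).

Answer: Peg 0: [3, 2]
Peg 1: []
Peg 2: [4, 1]

Derivation:
After move 1 (1->2):
Peg 0: [3, 2, 1]
Peg 1: []
Peg 2: [4]

After move 2 (0->1):
Peg 0: [3, 2]
Peg 1: [1]
Peg 2: [4]

After move 3 (1->0):
Peg 0: [3, 2, 1]
Peg 1: []
Peg 2: [4]

After move 4 (2->1):
Peg 0: [3, 2, 1]
Peg 1: [4]
Peg 2: []

After move 5 (1->2):
Peg 0: [3, 2, 1]
Peg 1: []
Peg 2: [4]

After move 6 (0->1):
Peg 0: [3, 2]
Peg 1: [1]
Peg 2: [4]

After move 7 (1->2):
Peg 0: [3, 2]
Peg 1: []
Peg 2: [4, 1]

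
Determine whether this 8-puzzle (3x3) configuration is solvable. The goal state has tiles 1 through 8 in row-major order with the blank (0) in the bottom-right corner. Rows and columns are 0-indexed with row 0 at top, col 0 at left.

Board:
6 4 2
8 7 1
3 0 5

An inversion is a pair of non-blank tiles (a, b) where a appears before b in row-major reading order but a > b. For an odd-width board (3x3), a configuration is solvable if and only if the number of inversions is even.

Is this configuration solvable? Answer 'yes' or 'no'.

Answer: yes

Derivation:
Inversions (pairs i<j in row-major order where tile[i] > tile[j] > 0): 16
16 is even, so the puzzle is solvable.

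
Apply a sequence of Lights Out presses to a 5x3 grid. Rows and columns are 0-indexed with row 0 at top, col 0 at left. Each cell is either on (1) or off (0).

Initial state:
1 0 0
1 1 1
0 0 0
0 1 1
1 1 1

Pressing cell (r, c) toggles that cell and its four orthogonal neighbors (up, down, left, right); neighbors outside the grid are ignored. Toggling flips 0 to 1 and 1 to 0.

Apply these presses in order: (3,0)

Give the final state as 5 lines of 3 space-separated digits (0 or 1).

Answer: 1 0 0
1 1 1
1 0 0
1 0 1
0 1 1

Derivation:
After press 1 at (3,0):
1 0 0
1 1 1
1 0 0
1 0 1
0 1 1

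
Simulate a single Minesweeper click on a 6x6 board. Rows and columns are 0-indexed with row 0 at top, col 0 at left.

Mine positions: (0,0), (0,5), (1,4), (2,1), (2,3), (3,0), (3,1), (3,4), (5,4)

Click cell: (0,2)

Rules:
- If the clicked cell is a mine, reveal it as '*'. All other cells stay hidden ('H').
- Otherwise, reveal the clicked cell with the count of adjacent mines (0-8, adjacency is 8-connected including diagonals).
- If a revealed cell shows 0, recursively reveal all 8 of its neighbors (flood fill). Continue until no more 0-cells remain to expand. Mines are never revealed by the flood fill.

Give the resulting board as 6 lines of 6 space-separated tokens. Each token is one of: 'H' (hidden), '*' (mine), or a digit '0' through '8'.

H 1 0 1 H H
H 2 2 2 H H
H H H H H H
H H H H H H
H H H H H H
H H H H H H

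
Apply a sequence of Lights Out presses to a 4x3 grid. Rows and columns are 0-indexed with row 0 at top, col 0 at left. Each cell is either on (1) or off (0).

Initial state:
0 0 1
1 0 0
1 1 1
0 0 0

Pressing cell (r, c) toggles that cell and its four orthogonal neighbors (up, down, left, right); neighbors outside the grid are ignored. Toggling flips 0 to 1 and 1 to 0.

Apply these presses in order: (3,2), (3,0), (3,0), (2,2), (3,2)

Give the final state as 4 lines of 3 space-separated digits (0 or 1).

After press 1 at (3,2):
0 0 1
1 0 0
1 1 0
0 1 1

After press 2 at (3,0):
0 0 1
1 0 0
0 1 0
1 0 1

After press 3 at (3,0):
0 0 1
1 0 0
1 1 0
0 1 1

After press 4 at (2,2):
0 0 1
1 0 1
1 0 1
0 1 0

After press 5 at (3,2):
0 0 1
1 0 1
1 0 0
0 0 1

Answer: 0 0 1
1 0 1
1 0 0
0 0 1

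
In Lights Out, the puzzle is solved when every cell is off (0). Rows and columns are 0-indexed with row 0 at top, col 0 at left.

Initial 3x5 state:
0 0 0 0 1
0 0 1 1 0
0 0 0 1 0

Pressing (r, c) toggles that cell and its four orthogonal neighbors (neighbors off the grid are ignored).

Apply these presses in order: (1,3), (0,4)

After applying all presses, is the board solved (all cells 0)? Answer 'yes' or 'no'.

Answer: yes

Derivation:
After press 1 at (1,3):
0 0 0 1 1
0 0 0 0 1
0 0 0 0 0

After press 2 at (0,4):
0 0 0 0 0
0 0 0 0 0
0 0 0 0 0

Lights still on: 0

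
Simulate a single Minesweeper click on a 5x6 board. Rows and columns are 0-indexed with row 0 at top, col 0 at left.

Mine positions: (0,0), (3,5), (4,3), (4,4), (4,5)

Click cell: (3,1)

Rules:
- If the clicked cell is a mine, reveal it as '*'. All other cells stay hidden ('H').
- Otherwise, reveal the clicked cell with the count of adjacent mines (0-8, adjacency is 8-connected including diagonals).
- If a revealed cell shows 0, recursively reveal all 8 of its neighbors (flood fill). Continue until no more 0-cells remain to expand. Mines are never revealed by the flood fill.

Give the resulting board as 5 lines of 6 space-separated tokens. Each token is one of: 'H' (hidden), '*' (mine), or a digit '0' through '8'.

H 1 0 0 0 0
1 1 0 0 0 0
0 0 0 0 1 1
0 0 1 2 4 H
0 0 1 H H H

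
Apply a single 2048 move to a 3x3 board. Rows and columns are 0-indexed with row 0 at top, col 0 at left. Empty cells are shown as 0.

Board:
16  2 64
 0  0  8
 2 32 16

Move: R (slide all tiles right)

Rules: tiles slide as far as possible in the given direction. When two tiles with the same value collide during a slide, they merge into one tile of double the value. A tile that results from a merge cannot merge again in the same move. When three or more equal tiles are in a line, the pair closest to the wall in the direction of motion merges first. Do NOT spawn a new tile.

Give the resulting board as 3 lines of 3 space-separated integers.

Answer: 16  2 64
 0  0  8
 2 32 16

Derivation:
Slide right:
row 0: [16, 2, 64] -> [16, 2, 64]
row 1: [0, 0, 8] -> [0, 0, 8]
row 2: [2, 32, 16] -> [2, 32, 16]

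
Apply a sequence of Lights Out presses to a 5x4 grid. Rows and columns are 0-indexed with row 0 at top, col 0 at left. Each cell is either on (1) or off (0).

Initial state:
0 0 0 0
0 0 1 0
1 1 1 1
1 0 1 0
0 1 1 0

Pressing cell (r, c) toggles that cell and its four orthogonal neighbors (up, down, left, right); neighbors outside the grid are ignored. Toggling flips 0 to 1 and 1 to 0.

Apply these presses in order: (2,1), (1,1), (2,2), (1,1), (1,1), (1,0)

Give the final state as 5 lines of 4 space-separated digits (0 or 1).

Answer: 1 1 0 0
0 1 1 0
1 0 1 0
1 1 0 0
0 1 1 0

Derivation:
After press 1 at (2,1):
0 0 0 0
0 1 1 0
0 0 0 1
1 1 1 0
0 1 1 0

After press 2 at (1,1):
0 1 0 0
1 0 0 0
0 1 0 1
1 1 1 0
0 1 1 0

After press 3 at (2,2):
0 1 0 0
1 0 1 0
0 0 1 0
1 1 0 0
0 1 1 0

After press 4 at (1,1):
0 0 0 0
0 1 0 0
0 1 1 0
1 1 0 0
0 1 1 0

After press 5 at (1,1):
0 1 0 0
1 0 1 0
0 0 1 0
1 1 0 0
0 1 1 0

After press 6 at (1,0):
1 1 0 0
0 1 1 0
1 0 1 0
1 1 0 0
0 1 1 0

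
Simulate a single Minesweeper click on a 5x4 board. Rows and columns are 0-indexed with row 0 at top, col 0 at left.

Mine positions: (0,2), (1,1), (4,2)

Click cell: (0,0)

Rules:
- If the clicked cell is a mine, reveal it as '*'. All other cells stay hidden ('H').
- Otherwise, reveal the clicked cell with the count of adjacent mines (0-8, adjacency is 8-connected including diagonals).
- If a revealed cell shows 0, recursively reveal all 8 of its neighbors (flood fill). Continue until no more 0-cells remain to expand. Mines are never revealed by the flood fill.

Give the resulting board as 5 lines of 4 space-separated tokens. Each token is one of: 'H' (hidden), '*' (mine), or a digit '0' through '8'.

1 H H H
H H H H
H H H H
H H H H
H H H H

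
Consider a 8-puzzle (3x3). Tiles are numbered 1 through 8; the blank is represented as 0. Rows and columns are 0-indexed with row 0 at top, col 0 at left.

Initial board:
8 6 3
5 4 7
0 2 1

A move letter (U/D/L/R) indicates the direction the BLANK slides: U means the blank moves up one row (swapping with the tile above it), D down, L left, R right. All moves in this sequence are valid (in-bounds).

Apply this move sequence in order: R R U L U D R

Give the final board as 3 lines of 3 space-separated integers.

After move 1 (R):
8 6 3
5 4 7
2 0 1

After move 2 (R):
8 6 3
5 4 7
2 1 0

After move 3 (U):
8 6 3
5 4 0
2 1 7

After move 4 (L):
8 6 3
5 0 4
2 1 7

After move 5 (U):
8 0 3
5 6 4
2 1 7

After move 6 (D):
8 6 3
5 0 4
2 1 7

After move 7 (R):
8 6 3
5 4 0
2 1 7

Answer: 8 6 3
5 4 0
2 1 7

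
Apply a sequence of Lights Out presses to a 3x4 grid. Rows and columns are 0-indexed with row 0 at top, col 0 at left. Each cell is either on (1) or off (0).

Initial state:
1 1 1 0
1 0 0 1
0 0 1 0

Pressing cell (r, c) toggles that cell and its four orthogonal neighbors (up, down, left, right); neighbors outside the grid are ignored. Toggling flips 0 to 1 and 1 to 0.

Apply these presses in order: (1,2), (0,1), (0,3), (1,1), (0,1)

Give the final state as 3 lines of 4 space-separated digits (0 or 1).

Answer: 1 0 1 1
0 0 0 1
0 1 0 0

Derivation:
After press 1 at (1,2):
1 1 0 0
1 1 1 0
0 0 0 0

After press 2 at (0,1):
0 0 1 0
1 0 1 0
0 0 0 0

After press 3 at (0,3):
0 0 0 1
1 0 1 1
0 0 0 0

After press 4 at (1,1):
0 1 0 1
0 1 0 1
0 1 0 0

After press 5 at (0,1):
1 0 1 1
0 0 0 1
0 1 0 0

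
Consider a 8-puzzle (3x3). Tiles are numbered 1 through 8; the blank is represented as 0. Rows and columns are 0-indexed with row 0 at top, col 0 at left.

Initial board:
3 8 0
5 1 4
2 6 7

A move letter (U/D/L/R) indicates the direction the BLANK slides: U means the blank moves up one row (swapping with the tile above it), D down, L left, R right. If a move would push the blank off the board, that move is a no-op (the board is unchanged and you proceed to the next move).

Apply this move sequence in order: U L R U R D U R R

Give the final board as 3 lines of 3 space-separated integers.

Answer: 3 8 0
5 1 4
2 6 7

Derivation:
After move 1 (U):
3 8 0
5 1 4
2 6 7

After move 2 (L):
3 0 8
5 1 4
2 6 7

After move 3 (R):
3 8 0
5 1 4
2 6 7

After move 4 (U):
3 8 0
5 1 4
2 6 7

After move 5 (R):
3 8 0
5 1 4
2 6 7

After move 6 (D):
3 8 4
5 1 0
2 6 7

After move 7 (U):
3 8 0
5 1 4
2 6 7

After move 8 (R):
3 8 0
5 1 4
2 6 7

After move 9 (R):
3 8 0
5 1 4
2 6 7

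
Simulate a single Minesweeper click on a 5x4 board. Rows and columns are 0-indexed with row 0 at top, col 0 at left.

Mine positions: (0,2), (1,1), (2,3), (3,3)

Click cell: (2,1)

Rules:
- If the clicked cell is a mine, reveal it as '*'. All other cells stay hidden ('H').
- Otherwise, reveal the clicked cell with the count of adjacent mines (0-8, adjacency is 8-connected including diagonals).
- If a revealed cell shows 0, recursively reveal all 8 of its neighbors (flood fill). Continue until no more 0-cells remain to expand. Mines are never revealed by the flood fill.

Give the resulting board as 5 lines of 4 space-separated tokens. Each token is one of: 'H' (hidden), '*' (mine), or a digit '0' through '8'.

H H H H
H H H H
H 1 H H
H H H H
H H H H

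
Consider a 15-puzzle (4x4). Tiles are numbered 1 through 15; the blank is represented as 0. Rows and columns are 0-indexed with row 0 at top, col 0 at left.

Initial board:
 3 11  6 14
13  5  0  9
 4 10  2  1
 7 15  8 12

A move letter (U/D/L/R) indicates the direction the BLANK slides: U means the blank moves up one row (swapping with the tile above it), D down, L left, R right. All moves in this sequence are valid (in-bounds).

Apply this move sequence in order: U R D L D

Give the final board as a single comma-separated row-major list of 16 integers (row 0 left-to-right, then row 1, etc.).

Answer: 3, 11, 14, 9, 13, 5, 2, 6, 4, 10, 0, 1, 7, 15, 8, 12

Derivation:
After move 1 (U):
 3 11  0 14
13  5  6  9
 4 10  2  1
 7 15  8 12

After move 2 (R):
 3 11 14  0
13  5  6  9
 4 10  2  1
 7 15  8 12

After move 3 (D):
 3 11 14  9
13  5  6  0
 4 10  2  1
 7 15  8 12

After move 4 (L):
 3 11 14  9
13  5  0  6
 4 10  2  1
 7 15  8 12

After move 5 (D):
 3 11 14  9
13  5  2  6
 4 10  0  1
 7 15  8 12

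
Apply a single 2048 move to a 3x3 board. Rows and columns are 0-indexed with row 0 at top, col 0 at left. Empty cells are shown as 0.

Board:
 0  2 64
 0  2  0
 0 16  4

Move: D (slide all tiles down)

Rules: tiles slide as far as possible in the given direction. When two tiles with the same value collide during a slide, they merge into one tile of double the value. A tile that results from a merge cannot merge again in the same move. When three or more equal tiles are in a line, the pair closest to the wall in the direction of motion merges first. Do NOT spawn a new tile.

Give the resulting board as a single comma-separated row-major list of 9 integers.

Slide down:
col 0: [0, 0, 0] -> [0, 0, 0]
col 1: [2, 2, 16] -> [0, 4, 16]
col 2: [64, 0, 4] -> [0, 64, 4]

Answer: 0, 0, 0, 0, 4, 64, 0, 16, 4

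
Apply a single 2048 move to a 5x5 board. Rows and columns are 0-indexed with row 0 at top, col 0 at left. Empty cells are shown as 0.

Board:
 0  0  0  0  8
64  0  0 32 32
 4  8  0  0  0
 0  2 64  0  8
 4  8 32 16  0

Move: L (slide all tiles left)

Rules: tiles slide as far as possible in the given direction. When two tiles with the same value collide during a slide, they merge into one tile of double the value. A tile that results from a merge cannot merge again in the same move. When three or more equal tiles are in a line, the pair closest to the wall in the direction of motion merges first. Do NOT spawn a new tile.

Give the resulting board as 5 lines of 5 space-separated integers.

Answer:  8  0  0  0  0
64 64  0  0  0
 4  8  0  0  0
 2 64  8  0  0
 4  8 32 16  0

Derivation:
Slide left:
row 0: [0, 0, 0, 0, 8] -> [8, 0, 0, 0, 0]
row 1: [64, 0, 0, 32, 32] -> [64, 64, 0, 0, 0]
row 2: [4, 8, 0, 0, 0] -> [4, 8, 0, 0, 0]
row 3: [0, 2, 64, 0, 8] -> [2, 64, 8, 0, 0]
row 4: [4, 8, 32, 16, 0] -> [4, 8, 32, 16, 0]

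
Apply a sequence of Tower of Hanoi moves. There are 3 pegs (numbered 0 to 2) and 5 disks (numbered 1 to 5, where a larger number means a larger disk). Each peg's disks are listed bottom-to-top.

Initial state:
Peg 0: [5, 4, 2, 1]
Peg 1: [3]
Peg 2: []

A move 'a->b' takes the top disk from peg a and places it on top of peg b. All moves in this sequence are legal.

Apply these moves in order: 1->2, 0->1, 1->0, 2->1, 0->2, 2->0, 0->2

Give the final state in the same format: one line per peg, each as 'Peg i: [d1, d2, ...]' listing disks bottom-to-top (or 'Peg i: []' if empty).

Answer: Peg 0: [5, 4, 2]
Peg 1: [3]
Peg 2: [1]

Derivation:
After move 1 (1->2):
Peg 0: [5, 4, 2, 1]
Peg 1: []
Peg 2: [3]

After move 2 (0->1):
Peg 0: [5, 4, 2]
Peg 1: [1]
Peg 2: [3]

After move 3 (1->0):
Peg 0: [5, 4, 2, 1]
Peg 1: []
Peg 2: [3]

After move 4 (2->1):
Peg 0: [5, 4, 2, 1]
Peg 1: [3]
Peg 2: []

After move 5 (0->2):
Peg 0: [5, 4, 2]
Peg 1: [3]
Peg 2: [1]

After move 6 (2->0):
Peg 0: [5, 4, 2, 1]
Peg 1: [3]
Peg 2: []

After move 7 (0->2):
Peg 0: [5, 4, 2]
Peg 1: [3]
Peg 2: [1]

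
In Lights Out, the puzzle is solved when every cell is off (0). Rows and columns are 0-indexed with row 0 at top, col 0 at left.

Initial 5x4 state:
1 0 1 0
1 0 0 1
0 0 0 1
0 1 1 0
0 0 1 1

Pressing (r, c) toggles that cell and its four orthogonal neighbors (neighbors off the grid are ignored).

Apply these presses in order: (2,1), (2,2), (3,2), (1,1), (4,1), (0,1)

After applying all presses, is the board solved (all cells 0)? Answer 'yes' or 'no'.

After press 1 at (2,1):
1 0 1 0
1 1 0 1
1 1 1 1
0 0 1 0
0 0 1 1

After press 2 at (2,2):
1 0 1 0
1 1 1 1
1 0 0 0
0 0 0 0
0 0 1 1

After press 3 at (3,2):
1 0 1 0
1 1 1 1
1 0 1 0
0 1 1 1
0 0 0 1

After press 4 at (1,1):
1 1 1 0
0 0 0 1
1 1 1 0
0 1 1 1
0 0 0 1

After press 5 at (4,1):
1 1 1 0
0 0 0 1
1 1 1 0
0 0 1 1
1 1 1 1

After press 6 at (0,1):
0 0 0 0
0 1 0 1
1 1 1 0
0 0 1 1
1 1 1 1

Lights still on: 11

Answer: no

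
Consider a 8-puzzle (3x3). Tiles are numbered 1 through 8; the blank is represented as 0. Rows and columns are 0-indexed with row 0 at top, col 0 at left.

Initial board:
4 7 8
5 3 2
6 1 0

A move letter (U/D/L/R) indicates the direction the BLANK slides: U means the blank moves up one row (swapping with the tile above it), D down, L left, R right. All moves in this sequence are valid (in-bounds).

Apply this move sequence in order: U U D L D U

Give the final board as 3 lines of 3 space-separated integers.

Answer: 4 7 8
5 0 3
6 1 2

Derivation:
After move 1 (U):
4 7 8
5 3 0
6 1 2

After move 2 (U):
4 7 0
5 3 8
6 1 2

After move 3 (D):
4 7 8
5 3 0
6 1 2

After move 4 (L):
4 7 8
5 0 3
6 1 2

After move 5 (D):
4 7 8
5 1 3
6 0 2

After move 6 (U):
4 7 8
5 0 3
6 1 2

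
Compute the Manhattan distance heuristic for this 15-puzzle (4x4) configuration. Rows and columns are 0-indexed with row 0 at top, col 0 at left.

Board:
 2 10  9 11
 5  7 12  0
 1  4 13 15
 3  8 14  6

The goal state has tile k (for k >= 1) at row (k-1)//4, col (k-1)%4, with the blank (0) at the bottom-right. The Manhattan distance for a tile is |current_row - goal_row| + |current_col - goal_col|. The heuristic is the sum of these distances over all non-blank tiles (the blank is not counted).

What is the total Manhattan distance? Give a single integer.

Answer: 38

Derivation:
Tile 2: at (0,0), goal (0,1), distance |0-0|+|0-1| = 1
Tile 10: at (0,1), goal (2,1), distance |0-2|+|1-1| = 2
Tile 9: at (0,2), goal (2,0), distance |0-2|+|2-0| = 4
Tile 11: at (0,3), goal (2,2), distance |0-2|+|3-2| = 3
Tile 5: at (1,0), goal (1,0), distance |1-1|+|0-0| = 0
Tile 7: at (1,1), goal (1,2), distance |1-1|+|1-2| = 1
Tile 12: at (1,2), goal (2,3), distance |1-2|+|2-3| = 2
Tile 1: at (2,0), goal (0,0), distance |2-0|+|0-0| = 2
Tile 4: at (2,1), goal (0,3), distance |2-0|+|1-3| = 4
Tile 13: at (2,2), goal (3,0), distance |2-3|+|2-0| = 3
Tile 15: at (2,3), goal (3,2), distance |2-3|+|3-2| = 2
Tile 3: at (3,0), goal (0,2), distance |3-0|+|0-2| = 5
Tile 8: at (3,1), goal (1,3), distance |3-1|+|1-3| = 4
Tile 14: at (3,2), goal (3,1), distance |3-3|+|2-1| = 1
Tile 6: at (3,3), goal (1,1), distance |3-1|+|3-1| = 4
Sum: 1 + 2 + 4 + 3 + 0 + 1 + 2 + 2 + 4 + 3 + 2 + 5 + 4 + 1 + 4 = 38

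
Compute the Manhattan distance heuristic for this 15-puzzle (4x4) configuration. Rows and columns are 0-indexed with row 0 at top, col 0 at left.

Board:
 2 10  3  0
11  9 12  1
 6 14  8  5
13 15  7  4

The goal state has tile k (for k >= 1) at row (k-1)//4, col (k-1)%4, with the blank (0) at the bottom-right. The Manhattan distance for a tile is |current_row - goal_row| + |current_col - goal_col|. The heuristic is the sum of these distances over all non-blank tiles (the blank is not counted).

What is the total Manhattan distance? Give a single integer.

Tile 2: (0,0)->(0,1) = 1
Tile 10: (0,1)->(2,1) = 2
Tile 3: (0,2)->(0,2) = 0
Tile 11: (1,0)->(2,2) = 3
Tile 9: (1,1)->(2,0) = 2
Tile 12: (1,2)->(2,3) = 2
Tile 1: (1,3)->(0,0) = 4
Tile 6: (2,0)->(1,1) = 2
Tile 14: (2,1)->(3,1) = 1
Tile 8: (2,2)->(1,3) = 2
Tile 5: (2,3)->(1,0) = 4
Tile 13: (3,0)->(3,0) = 0
Tile 15: (3,1)->(3,2) = 1
Tile 7: (3,2)->(1,2) = 2
Tile 4: (3,3)->(0,3) = 3
Sum: 1 + 2 + 0 + 3 + 2 + 2 + 4 + 2 + 1 + 2 + 4 + 0 + 1 + 2 + 3 = 29

Answer: 29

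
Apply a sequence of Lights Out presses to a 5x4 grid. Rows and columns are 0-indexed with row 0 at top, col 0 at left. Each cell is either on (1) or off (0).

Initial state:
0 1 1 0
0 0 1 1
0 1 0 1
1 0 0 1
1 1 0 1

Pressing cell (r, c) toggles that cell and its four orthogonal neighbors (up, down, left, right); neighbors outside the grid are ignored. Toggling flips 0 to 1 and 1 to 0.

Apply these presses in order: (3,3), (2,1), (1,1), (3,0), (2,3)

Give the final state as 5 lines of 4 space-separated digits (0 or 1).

After press 1 at (3,3):
0 1 1 0
0 0 1 1
0 1 0 0
1 0 1 0
1 1 0 0

After press 2 at (2,1):
0 1 1 0
0 1 1 1
1 0 1 0
1 1 1 0
1 1 0 0

After press 3 at (1,1):
0 0 1 0
1 0 0 1
1 1 1 0
1 1 1 0
1 1 0 0

After press 4 at (3,0):
0 0 1 0
1 0 0 1
0 1 1 0
0 0 1 0
0 1 0 0

After press 5 at (2,3):
0 0 1 0
1 0 0 0
0 1 0 1
0 0 1 1
0 1 0 0

Answer: 0 0 1 0
1 0 0 0
0 1 0 1
0 0 1 1
0 1 0 0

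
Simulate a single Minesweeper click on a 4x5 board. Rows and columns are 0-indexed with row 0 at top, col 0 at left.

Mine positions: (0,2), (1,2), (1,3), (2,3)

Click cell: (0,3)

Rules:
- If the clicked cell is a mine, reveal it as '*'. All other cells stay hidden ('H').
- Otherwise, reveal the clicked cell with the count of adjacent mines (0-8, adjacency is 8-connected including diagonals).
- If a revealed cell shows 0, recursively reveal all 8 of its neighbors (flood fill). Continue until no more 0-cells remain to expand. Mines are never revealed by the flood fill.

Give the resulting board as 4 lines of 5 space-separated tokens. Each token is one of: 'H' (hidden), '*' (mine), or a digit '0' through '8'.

H H H 3 H
H H H H H
H H H H H
H H H H H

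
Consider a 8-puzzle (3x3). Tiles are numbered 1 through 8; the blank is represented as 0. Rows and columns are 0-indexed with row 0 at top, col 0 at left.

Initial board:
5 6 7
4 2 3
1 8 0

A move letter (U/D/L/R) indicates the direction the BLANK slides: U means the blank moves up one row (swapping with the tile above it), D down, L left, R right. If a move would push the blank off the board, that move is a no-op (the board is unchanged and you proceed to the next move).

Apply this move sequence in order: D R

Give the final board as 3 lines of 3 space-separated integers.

Answer: 5 6 7
4 2 3
1 8 0

Derivation:
After move 1 (D):
5 6 7
4 2 3
1 8 0

After move 2 (R):
5 6 7
4 2 3
1 8 0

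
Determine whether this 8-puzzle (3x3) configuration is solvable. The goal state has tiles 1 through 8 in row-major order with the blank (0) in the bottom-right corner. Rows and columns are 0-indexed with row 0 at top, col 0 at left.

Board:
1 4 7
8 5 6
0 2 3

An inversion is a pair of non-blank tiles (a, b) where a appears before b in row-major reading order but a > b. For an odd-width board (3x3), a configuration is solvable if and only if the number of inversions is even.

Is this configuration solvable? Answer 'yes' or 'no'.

Answer: yes

Derivation:
Inversions (pairs i<j in row-major order where tile[i] > tile[j] > 0): 14
14 is even, so the puzzle is solvable.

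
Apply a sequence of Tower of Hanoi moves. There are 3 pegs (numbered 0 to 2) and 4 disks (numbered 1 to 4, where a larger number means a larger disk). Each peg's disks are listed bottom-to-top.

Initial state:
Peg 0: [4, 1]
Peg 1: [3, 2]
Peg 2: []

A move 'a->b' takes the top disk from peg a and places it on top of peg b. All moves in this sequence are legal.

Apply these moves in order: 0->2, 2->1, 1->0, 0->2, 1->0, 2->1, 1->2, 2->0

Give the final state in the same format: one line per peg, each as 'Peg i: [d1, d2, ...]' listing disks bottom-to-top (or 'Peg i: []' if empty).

After move 1 (0->2):
Peg 0: [4]
Peg 1: [3, 2]
Peg 2: [1]

After move 2 (2->1):
Peg 0: [4]
Peg 1: [3, 2, 1]
Peg 2: []

After move 3 (1->0):
Peg 0: [4, 1]
Peg 1: [3, 2]
Peg 2: []

After move 4 (0->2):
Peg 0: [4]
Peg 1: [3, 2]
Peg 2: [1]

After move 5 (1->0):
Peg 0: [4, 2]
Peg 1: [3]
Peg 2: [1]

After move 6 (2->1):
Peg 0: [4, 2]
Peg 1: [3, 1]
Peg 2: []

After move 7 (1->2):
Peg 0: [4, 2]
Peg 1: [3]
Peg 2: [1]

After move 8 (2->0):
Peg 0: [4, 2, 1]
Peg 1: [3]
Peg 2: []

Answer: Peg 0: [4, 2, 1]
Peg 1: [3]
Peg 2: []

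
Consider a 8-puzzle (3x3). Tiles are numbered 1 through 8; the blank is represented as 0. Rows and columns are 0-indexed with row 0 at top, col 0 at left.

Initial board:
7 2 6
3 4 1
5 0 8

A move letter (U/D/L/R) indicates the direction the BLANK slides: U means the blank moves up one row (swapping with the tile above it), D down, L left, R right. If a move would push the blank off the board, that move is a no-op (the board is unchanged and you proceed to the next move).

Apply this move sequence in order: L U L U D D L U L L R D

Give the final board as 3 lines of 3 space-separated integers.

After move 1 (L):
7 2 6
3 4 1
0 5 8

After move 2 (U):
7 2 6
0 4 1
3 5 8

After move 3 (L):
7 2 6
0 4 1
3 5 8

After move 4 (U):
0 2 6
7 4 1
3 5 8

After move 5 (D):
7 2 6
0 4 1
3 5 8

After move 6 (D):
7 2 6
3 4 1
0 5 8

After move 7 (L):
7 2 6
3 4 1
0 5 8

After move 8 (U):
7 2 6
0 4 1
3 5 8

After move 9 (L):
7 2 6
0 4 1
3 5 8

After move 10 (L):
7 2 6
0 4 1
3 5 8

After move 11 (R):
7 2 6
4 0 1
3 5 8

After move 12 (D):
7 2 6
4 5 1
3 0 8

Answer: 7 2 6
4 5 1
3 0 8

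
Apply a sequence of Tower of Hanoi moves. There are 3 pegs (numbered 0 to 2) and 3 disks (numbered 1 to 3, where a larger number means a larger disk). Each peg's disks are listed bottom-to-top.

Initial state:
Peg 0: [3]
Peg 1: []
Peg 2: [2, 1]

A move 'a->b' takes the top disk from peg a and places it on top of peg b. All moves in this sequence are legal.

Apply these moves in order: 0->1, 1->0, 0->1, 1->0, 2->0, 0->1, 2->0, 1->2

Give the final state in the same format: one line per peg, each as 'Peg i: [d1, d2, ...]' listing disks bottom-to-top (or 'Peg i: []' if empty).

After move 1 (0->1):
Peg 0: []
Peg 1: [3]
Peg 2: [2, 1]

After move 2 (1->0):
Peg 0: [3]
Peg 1: []
Peg 2: [2, 1]

After move 3 (0->1):
Peg 0: []
Peg 1: [3]
Peg 2: [2, 1]

After move 4 (1->0):
Peg 0: [3]
Peg 1: []
Peg 2: [2, 1]

After move 5 (2->0):
Peg 0: [3, 1]
Peg 1: []
Peg 2: [2]

After move 6 (0->1):
Peg 0: [3]
Peg 1: [1]
Peg 2: [2]

After move 7 (2->0):
Peg 0: [3, 2]
Peg 1: [1]
Peg 2: []

After move 8 (1->2):
Peg 0: [3, 2]
Peg 1: []
Peg 2: [1]

Answer: Peg 0: [3, 2]
Peg 1: []
Peg 2: [1]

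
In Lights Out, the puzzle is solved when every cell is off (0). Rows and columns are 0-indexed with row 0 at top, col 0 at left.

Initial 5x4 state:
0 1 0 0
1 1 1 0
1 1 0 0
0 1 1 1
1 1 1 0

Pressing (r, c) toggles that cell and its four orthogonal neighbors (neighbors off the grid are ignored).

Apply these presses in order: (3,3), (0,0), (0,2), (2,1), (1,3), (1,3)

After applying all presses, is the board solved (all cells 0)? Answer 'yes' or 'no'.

After press 1 at (3,3):
0 1 0 0
1 1 1 0
1 1 0 1
0 1 0 0
1 1 1 1

After press 2 at (0,0):
1 0 0 0
0 1 1 0
1 1 0 1
0 1 0 0
1 1 1 1

After press 3 at (0,2):
1 1 1 1
0 1 0 0
1 1 0 1
0 1 0 0
1 1 1 1

After press 4 at (2,1):
1 1 1 1
0 0 0 0
0 0 1 1
0 0 0 0
1 1 1 1

After press 5 at (1,3):
1 1 1 0
0 0 1 1
0 0 1 0
0 0 0 0
1 1 1 1

After press 6 at (1,3):
1 1 1 1
0 0 0 0
0 0 1 1
0 0 0 0
1 1 1 1

Lights still on: 10

Answer: no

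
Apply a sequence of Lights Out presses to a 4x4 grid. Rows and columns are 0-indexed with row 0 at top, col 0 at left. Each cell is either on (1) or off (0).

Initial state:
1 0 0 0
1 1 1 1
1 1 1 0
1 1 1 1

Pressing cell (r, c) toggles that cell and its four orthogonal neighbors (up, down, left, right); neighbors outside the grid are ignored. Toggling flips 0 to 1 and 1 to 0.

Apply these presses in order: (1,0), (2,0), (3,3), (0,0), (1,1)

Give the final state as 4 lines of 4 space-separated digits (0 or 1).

Answer: 1 0 0 0
1 1 0 1
1 1 1 1
0 1 0 0

Derivation:
After press 1 at (1,0):
0 0 0 0
0 0 1 1
0 1 1 0
1 1 1 1

After press 2 at (2,0):
0 0 0 0
1 0 1 1
1 0 1 0
0 1 1 1

After press 3 at (3,3):
0 0 0 0
1 0 1 1
1 0 1 1
0 1 0 0

After press 4 at (0,0):
1 1 0 0
0 0 1 1
1 0 1 1
0 1 0 0

After press 5 at (1,1):
1 0 0 0
1 1 0 1
1 1 1 1
0 1 0 0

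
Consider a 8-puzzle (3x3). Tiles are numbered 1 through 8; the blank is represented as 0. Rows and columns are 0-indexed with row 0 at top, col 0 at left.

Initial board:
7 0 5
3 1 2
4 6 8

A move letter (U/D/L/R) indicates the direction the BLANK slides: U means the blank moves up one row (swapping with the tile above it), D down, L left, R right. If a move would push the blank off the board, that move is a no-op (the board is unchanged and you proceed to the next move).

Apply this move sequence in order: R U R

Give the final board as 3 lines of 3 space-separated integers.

Answer: 7 5 0
3 1 2
4 6 8

Derivation:
After move 1 (R):
7 5 0
3 1 2
4 6 8

After move 2 (U):
7 5 0
3 1 2
4 6 8

After move 3 (R):
7 5 0
3 1 2
4 6 8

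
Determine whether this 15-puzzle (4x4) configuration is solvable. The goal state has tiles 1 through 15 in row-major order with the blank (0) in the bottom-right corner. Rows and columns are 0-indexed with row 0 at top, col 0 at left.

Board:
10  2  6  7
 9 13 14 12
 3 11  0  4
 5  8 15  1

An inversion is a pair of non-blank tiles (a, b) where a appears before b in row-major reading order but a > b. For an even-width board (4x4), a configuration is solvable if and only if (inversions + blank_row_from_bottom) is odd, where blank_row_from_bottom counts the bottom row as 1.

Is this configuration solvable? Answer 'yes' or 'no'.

Answer: no

Derivation:
Inversions: 52
Blank is in row 2 (0-indexed from top), which is row 2 counting from the bottom (bottom = 1).
52 + 2 = 54, which is even, so the puzzle is not solvable.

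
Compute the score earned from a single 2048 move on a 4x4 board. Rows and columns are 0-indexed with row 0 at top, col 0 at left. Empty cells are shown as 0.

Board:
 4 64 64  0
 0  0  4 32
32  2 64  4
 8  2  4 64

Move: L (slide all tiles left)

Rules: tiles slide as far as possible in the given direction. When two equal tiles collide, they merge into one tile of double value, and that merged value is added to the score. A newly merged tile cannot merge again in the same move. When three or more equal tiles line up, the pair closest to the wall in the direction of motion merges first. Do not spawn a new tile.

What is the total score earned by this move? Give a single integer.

Answer: 128

Derivation:
Slide left:
row 0: [4, 64, 64, 0] -> [4, 128, 0, 0]  score +128 (running 128)
row 1: [0, 0, 4, 32] -> [4, 32, 0, 0]  score +0 (running 128)
row 2: [32, 2, 64, 4] -> [32, 2, 64, 4]  score +0 (running 128)
row 3: [8, 2, 4, 64] -> [8, 2, 4, 64]  score +0 (running 128)
Board after move:
  4 128   0   0
  4  32   0   0
 32   2  64   4
  8   2   4  64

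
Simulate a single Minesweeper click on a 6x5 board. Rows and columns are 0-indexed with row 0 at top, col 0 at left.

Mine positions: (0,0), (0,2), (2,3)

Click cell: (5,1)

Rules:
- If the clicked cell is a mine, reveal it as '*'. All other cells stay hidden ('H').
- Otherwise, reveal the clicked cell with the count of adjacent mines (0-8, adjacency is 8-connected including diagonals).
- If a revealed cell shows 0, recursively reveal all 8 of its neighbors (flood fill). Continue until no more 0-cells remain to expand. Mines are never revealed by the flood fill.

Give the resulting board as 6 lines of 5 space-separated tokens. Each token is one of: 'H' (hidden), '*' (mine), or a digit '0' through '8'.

H H H H H
1 2 2 H H
0 0 1 H H
0 0 1 1 1
0 0 0 0 0
0 0 0 0 0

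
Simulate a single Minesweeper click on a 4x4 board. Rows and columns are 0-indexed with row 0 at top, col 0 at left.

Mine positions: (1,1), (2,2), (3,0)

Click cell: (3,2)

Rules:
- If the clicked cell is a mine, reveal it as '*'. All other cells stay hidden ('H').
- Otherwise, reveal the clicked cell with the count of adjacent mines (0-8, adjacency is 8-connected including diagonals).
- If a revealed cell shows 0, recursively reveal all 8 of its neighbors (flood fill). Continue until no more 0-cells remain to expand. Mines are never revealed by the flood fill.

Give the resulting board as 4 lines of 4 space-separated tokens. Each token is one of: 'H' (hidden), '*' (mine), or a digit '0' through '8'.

H H H H
H H H H
H H H H
H H 1 H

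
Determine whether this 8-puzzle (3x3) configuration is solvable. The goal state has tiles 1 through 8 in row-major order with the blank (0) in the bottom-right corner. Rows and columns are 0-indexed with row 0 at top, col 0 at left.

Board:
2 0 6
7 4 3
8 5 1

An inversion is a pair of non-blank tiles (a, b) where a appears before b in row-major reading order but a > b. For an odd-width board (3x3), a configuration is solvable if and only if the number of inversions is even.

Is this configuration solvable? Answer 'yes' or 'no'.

Answer: no

Derivation:
Inversions (pairs i<j in row-major order where tile[i] > tile[j] > 0): 15
15 is odd, so the puzzle is not solvable.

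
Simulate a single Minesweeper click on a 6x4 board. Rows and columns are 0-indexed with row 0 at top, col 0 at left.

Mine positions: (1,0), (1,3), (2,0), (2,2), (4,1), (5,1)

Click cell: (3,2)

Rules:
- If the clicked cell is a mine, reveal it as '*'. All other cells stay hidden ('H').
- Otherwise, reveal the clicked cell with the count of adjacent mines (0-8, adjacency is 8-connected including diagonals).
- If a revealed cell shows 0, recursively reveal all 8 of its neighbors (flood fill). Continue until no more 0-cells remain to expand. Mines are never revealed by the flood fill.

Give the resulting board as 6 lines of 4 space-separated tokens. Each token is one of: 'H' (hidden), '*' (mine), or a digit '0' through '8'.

H H H H
H H H H
H H H H
H H 2 H
H H H H
H H H H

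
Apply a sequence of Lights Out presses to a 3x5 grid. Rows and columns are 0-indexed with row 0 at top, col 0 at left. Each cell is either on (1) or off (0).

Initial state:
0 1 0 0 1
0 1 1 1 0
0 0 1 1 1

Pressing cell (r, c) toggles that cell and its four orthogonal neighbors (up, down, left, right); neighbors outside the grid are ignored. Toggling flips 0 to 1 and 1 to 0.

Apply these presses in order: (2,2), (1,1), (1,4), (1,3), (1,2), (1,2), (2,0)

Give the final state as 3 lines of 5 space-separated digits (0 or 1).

Answer: 0 0 0 1 0
0 0 0 1 0
1 1 0 1 0

Derivation:
After press 1 at (2,2):
0 1 0 0 1
0 1 0 1 0
0 1 0 0 1

After press 2 at (1,1):
0 0 0 0 1
1 0 1 1 0
0 0 0 0 1

After press 3 at (1,4):
0 0 0 0 0
1 0 1 0 1
0 0 0 0 0

After press 4 at (1,3):
0 0 0 1 0
1 0 0 1 0
0 0 0 1 0

After press 5 at (1,2):
0 0 1 1 0
1 1 1 0 0
0 0 1 1 0

After press 6 at (1,2):
0 0 0 1 0
1 0 0 1 0
0 0 0 1 0

After press 7 at (2,0):
0 0 0 1 0
0 0 0 1 0
1 1 0 1 0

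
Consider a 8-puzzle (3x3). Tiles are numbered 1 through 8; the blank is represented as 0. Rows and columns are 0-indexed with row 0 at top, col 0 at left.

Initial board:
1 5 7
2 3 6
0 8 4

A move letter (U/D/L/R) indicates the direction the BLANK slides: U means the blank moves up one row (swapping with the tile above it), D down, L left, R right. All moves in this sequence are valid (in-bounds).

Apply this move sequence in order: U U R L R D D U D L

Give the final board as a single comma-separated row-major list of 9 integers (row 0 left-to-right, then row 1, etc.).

Answer: 5, 3, 7, 1, 8, 6, 0, 2, 4

Derivation:
After move 1 (U):
1 5 7
0 3 6
2 8 4

After move 2 (U):
0 5 7
1 3 6
2 8 4

After move 3 (R):
5 0 7
1 3 6
2 8 4

After move 4 (L):
0 5 7
1 3 6
2 8 4

After move 5 (R):
5 0 7
1 3 6
2 8 4

After move 6 (D):
5 3 7
1 0 6
2 8 4

After move 7 (D):
5 3 7
1 8 6
2 0 4

After move 8 (U):
5 3 7
1 0 6
2 8 4

After move 9 (D):
5 3 7
1 8 6
2 0 4

After move 10 (L):
5 3 7
1 8 6
0 2 4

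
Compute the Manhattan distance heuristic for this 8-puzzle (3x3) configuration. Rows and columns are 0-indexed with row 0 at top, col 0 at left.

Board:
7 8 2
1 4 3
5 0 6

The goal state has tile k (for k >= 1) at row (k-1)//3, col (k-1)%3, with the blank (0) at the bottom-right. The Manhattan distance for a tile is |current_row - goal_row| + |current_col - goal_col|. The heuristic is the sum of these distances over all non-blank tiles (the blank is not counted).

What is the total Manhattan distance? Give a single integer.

Tile 7: (0,0)->(2,0) = 2
Tile 8: (0,1)->(2,1) = 2
Tile 2: (0,2)->(0,1) = 1
Tile 1: (1,0)->(0,0) = 1
Tile 4: (1,1)->(1,0) = 1
Tile 3: (1,2)->(0,2) = 1
Tile 5: (2,0)->(1,1) = 2
Tile 6: (2,2)->(1,2) = 1
Sum: 2 + 2 + 1 + 1 + 1 + 1 + 2 + 1 = 11

Answer: 11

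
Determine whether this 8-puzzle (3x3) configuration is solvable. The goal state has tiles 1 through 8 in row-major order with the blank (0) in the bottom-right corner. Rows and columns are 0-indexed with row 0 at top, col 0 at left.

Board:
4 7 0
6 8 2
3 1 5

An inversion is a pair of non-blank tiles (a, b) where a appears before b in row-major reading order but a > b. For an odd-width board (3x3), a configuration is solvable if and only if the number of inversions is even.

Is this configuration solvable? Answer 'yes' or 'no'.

Inversions (pairs i<j in row-major order where tile[i] > tile[j] > 0): 18
18 is even, so the puzzle is solvable.

Answer: yes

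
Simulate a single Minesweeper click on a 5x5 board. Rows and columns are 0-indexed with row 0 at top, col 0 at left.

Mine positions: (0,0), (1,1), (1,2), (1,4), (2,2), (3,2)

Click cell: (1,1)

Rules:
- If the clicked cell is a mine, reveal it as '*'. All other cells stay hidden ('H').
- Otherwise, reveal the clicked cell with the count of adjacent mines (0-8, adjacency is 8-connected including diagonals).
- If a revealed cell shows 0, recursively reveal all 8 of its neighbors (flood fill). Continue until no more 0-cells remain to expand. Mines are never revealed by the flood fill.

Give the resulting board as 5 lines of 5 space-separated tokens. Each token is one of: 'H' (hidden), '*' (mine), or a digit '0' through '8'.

H H H H H
H * H H H
H H H H H
H H H H H
H H H H H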